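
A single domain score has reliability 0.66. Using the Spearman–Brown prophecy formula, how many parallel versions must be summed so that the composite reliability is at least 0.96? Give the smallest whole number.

13

k ≥ ρ*(1−ρ₁)/(ρ₁(1−ρ*)) = 0.96·0.34 / (0.66·0.04) = 12.364.
Smallest integer k = 13.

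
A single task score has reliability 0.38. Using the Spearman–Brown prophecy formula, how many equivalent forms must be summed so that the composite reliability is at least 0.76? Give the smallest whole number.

k ≥ ρ*(1−ρ₁)/(ρ₁(1−ρ*)) = 0.76·0.62 / (0.38·0.24) = 5.167.
Smallest integer k = 6.

6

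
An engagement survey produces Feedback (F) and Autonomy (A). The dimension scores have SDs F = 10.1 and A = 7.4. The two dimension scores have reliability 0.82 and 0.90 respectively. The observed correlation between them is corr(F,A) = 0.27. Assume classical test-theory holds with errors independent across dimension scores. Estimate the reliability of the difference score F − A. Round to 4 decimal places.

Var(F−A) = 10.1² + 7.4² − 2·10.1·7.4·0.27 = 156.77 − 40.3596 = 116.41.
With uncorrelated errors the cross-covariances are all true-score covariance, so they carry over unchanged; only the diagonal terms shrink to ρᵢσᵢ².
True-score variance = [10.1²·0.82 + 7.4²·0.90] − 40.3596 = 132.932 − 40.3596 = 92.5726.
Reliability = 92.5726 / 116.41 = 0.7952.

0.7952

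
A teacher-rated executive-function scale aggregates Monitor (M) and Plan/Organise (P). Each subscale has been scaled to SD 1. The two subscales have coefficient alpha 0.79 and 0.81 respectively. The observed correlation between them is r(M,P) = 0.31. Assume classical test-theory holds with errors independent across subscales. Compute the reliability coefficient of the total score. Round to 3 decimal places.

0.847

Var(M+P) = 2 + 2·[0.31] = 2 + 0.62 = 2.62.
With uncorrelated errors the cross-covariances are all true-score covariance, so they carry over unchanged; only the diagonal terms shrink to ρᵢσᵢ².
True-score variance = [0.79 + 0.81] + 0.62 = 1.6 + 0.62 = 2.22.
Reliability = 2.22 / 2.62 = 0.847.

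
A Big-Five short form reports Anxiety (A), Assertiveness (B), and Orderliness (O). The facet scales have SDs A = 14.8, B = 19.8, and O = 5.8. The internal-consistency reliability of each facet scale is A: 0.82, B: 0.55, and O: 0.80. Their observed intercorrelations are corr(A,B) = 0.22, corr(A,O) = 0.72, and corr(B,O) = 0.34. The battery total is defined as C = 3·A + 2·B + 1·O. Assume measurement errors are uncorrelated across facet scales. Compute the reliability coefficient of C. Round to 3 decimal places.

0.781

Var(C) = 3²·14.8² + 2²·19.8² + 5.8² + 2·[6·14.8·19.8·0.22 + 3·14.8·5.8·0.72 + 2·19.8·5.8·0.34] = 3573.16 + 1300.64 = 4873.8.
Under uncorrelated errors the observed covariances equal the true-score covariances, so only the own-variance terms attenuate.
True-score variance = [3²·14.8²·0.82 + 2²·19.8²·0.55 + 5.8²·0.80] + 1300.64 = 2505.92 + 1300.64 = 3806.55.
Reliability = 3806.55 / 4873.8 = 0.781.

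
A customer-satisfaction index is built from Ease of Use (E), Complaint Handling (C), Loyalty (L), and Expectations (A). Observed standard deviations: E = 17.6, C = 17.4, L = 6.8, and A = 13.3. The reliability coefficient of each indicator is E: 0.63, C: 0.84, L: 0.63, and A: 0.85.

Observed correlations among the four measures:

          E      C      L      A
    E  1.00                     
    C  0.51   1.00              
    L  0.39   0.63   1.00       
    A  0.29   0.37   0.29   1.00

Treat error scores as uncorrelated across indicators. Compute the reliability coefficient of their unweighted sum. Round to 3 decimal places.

0.882

Var(E+C+L+A) = 17.6² + 17.4² + 6.8² + 13.3² + 2·[17.6·17.4·0.51 + 17.6·6.8·0.39 + 17.6·13.3·0.29 + 17.4·6.8·0.63 + 17.4·13.3·0.37 + 6.8·13.3·0.29] = 835.65 + 914.271 = 1749.92.
Under uncorrelated errors the observed covariances equal the true-score covariances, so only the own-variance terms attenuate.
True-score variance = [17.6²·0.63 + 17.4²·0.84 + 6.8²·0.63 + 13.3²·0.85] + 914.271 = 628.955 + 914.271 = 1543.23.
Reliability = 1543.23 / 1749.92 = 0.882.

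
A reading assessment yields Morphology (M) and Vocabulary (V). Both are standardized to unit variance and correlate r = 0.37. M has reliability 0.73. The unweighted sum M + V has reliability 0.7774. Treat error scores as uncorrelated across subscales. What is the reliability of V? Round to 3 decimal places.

Var(M+V) = 2 + 2·0.37 = 2.740.
True-score variance = ρ_M + ρ_V + 2·0.37, so 0.7774 = (0.73 + ρ_V + 0.74) / 2.740.
ρ_V = 0.7774·2.740 − 0.73 − 0.74 = 0.660.

0.660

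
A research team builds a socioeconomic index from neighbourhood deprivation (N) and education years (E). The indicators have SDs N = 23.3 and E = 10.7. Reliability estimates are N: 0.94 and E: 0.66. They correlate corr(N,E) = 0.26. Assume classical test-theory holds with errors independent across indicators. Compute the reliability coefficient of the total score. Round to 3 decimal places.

0.909

Var(N+E) = 23.3² + 10.7² + 2·[23.3·10.7·0.26] = 657.38 + 129.641 = 787.021.
Because errors are independent across components, Cov(Tᵢ,Tⱼ) = Cov(Xᵢ,Xⱼ); the off-diagonal part of the true-score variance is the same as above.
True-score variance = [23.3²·0.94 + 10.7²·0.66] + 129.641 = 585.88 + 129.641 = 715.521.
Reliability = 715.521 / 787.021 = 0.909.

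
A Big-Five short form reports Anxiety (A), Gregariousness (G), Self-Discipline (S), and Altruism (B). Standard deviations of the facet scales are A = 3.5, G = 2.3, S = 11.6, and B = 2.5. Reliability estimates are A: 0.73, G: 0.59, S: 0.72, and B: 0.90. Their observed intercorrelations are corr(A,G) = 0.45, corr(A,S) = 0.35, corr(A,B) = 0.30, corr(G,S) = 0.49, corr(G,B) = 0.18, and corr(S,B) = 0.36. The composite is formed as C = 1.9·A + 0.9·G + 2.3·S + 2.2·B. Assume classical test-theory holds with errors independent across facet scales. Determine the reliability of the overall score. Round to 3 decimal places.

0.806

Var(C) = 1.9²·3.5² + 0.9²·2.3² + 2.3²·11.6² + 2.2²·2.5² + 2·[1.71·3.5·2.3·0.45 + 4.37·3.5·11.6·0.35 + 4.18·3.5·2.5·0.30 + 2.07·2.3·11.6·0.49 + 1.98·2.3·2.5·0.18 + 5.06·11.6·2.5·0.36] = 790.58 + 322.404 = 1112.98.
Under uncorrelated errors the observed covariances equal the true-score covariances, so only the own-variance terms attenuate.
True-score variance = [1.9²·3.5²·0.73 + 0.9²·2.3²·0.59 + 2.3²·11.6²·0.72 + 2.2²·2.5²·0.90] + 322.404 = 574.548 + 322.404 = 896.951.
Reliability = 896.951 / 1112.98 = 0.806.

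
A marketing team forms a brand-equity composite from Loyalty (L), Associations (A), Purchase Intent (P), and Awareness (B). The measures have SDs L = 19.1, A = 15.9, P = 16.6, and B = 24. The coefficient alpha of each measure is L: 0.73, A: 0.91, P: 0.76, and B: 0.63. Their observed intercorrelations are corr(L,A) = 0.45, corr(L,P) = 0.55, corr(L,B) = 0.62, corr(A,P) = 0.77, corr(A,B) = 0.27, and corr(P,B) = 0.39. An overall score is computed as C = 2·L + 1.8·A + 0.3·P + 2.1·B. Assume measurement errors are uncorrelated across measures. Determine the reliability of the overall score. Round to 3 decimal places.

Var(C) = 2²·19.1² + 1.8²·15.9² + 0.3²·16.6² + 2.1²·24² + 2·[3.6·19.1·15.9·0.45 + 0.6·19.1·16.6·0.55 + 4.2·19.1·24·0.62 + 0.54·15.9·16.6·0.77 + 3.78·15.9·24·0.27 + 0.63·16.6·24·0.39] = 4843.3 + 4774.75 = 9618.06.
Under uncorrelated errors the observed covariances equal the true-score covariances, so only the own-variance terms attenuate.
True-score variance = [2²·19.1²·0.73 + 1.8²·15.9²·0.91 + 0.3²·16.6²·0.76 + 2.1²·24²·0.63] + 4774.75 = 3429.78 + 4774.75 = 8204.53.
Reliability = 8204.53 / 9618.06 = 0.853.

0.853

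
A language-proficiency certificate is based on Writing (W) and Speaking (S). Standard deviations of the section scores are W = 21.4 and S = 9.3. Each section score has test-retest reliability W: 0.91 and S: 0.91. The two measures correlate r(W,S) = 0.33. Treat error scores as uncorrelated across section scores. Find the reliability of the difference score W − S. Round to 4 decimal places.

Var(W−S) = 21.4² + 9.3² − 2·21.4·9.3·0.33 = 544.45 − 131.353 = 413.097.
Under uncorrelated errors the observed covariances equal the true-score covariances, so only the own-variance terms attenuate.
True-score variance = [21.4²·0.91 + 9.3²·0.91] − 131.353 = 495.449 − 131.353 = 364.096.
Reliability = 364.096 / 413.097 = 0.8814.

0.8814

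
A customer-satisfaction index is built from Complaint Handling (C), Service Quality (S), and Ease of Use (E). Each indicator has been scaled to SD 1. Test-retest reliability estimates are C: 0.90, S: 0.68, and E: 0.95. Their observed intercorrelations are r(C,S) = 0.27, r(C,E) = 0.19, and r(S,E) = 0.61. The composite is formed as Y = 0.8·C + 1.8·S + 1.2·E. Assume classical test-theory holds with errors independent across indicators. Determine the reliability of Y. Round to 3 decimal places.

0.871

Var(Y) = 0.8² + 1.8² + 1.2² + 2·[1.44·0.27 + 0.96·0.19 + 2.16·0.61] = 5.32 + 3.7776 = 9.0976.
Under uncorrelated errors the observed covariances equal the true-score covariances, so only the own-variance terms attenuate.
True-score variance = [0.8²·0.90 + 1.8²·0.68 + 1.2²·0.95] + 3.7776 = 4.1472 + 3.7776 = 7.9248.
Reliability = 7.9248 / 9.0976 = 0.871.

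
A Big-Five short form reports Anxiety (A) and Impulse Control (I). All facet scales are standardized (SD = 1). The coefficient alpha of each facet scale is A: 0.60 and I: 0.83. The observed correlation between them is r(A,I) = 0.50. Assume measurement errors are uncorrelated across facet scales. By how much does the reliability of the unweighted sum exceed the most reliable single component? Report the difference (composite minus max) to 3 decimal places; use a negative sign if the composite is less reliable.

-0.020

Var(sum) = 2 + 1 = 3; true-score variance = 1.43 + 1 = 2.43; composite reliability = 0.8100.
Max component reliability = 0.8300.
Difference = 0.8100 − 0.8300 = -0.020.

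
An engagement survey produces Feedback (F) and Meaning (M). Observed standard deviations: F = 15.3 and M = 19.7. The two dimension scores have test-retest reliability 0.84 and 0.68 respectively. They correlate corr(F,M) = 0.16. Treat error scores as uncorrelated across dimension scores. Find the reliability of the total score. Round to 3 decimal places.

0.775

Var(F+M) = 15.3² + 19.7² + 2·[15.3·19.7·0.16] = 622.18 + 96.4512 = 718.631.
With uncorrelated errors the cross-covariances are all true-score covariance, so they carry over unchanged; only the diagonal terms shrink to ρᵢσᵢ².
True-score variance = [15.3²·0.84 + 19.7²·0.68] + 96.4512 = 460.537 + 96.4512 = 556.988.
Reliability = 556.988 / 718.631 = 0.775.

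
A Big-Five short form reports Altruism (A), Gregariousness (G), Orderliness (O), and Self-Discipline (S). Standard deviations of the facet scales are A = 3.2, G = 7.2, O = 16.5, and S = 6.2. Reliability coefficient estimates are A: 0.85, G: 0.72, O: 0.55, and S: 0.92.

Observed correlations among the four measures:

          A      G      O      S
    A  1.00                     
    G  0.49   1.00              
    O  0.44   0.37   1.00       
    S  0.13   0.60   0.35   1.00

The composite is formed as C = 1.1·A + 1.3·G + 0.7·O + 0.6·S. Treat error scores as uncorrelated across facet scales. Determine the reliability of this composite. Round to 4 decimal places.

0.8140

Var(C) = 1.1²·3.2² + 1.3²·7.2² + 0.7²·16.5² + 0.6²·6.2² + 2·[1.43·3.2·7.2·0.49 + 0.77·3.2·16.5·0.44 + 0.66·3.2·6.2·0.13 + 0.91·7.2·16.5·0.37 + 0.78·7.2·6.2·0.60 + 0.42·16.5·6.2·0.35] = 247.241 + 223.329 = 470.57.
With uncorrelated errors the cross-covariances are all true-score covariance, so they carry over unchanged; only the diagonal terms shrink to ρᵢσᵢ².
True-score variance = [1.1²·3.2²·0.85 + 1.3²·7.2²·0.72 + 0.7²·16.5²·0.55 + 0.6²·6.2²·0.92] + 223.329 = 159.713 + 223.329 = 383.043.
Reliability = 383.043 / 470.57 = 0.8140.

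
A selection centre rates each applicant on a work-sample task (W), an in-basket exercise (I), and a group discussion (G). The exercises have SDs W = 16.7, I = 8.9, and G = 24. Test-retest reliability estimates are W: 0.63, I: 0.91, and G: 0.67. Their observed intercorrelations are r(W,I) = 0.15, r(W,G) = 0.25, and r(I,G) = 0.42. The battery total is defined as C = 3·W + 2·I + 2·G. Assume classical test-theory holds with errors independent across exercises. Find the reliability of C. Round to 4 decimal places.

0.7653

Var(C) = 3²·16.7² + 2²·8.9² + 2²·24² + 2·[6·16.7·8.9·0.15 + 6·16.7·24·0.25 + 4·8.9·24·0.42] = 5130.85 + 2187.63 = 7318.48.
Under uncorrelated errors the observed covariances equal the true-score covariances, so only the own-variance terms attenuate.
True-score variance = [3²·16.7²·0.63 + 2²·8.9²·0.91 + 2²·24²·0.67] + 2187.63 = 3413.31 + 2187.63 = 5600.94.
Reliability = 5600.94 / 7318.48 = 0.7653.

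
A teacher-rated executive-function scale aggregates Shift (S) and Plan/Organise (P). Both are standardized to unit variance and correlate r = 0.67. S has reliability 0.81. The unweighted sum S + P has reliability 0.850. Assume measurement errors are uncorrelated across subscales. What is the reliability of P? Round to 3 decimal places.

Var(S+P) = 2 + 2·0.67 = 3.340.
True-score variance = ρ_S + ρ_P + 2·0.67, so 0.850 = (0.81 + ρ_P + 1.34) / 3.340.
ρ_P = 0.850·3.340 − 0.81 − 1.34 = 0.689.

0.689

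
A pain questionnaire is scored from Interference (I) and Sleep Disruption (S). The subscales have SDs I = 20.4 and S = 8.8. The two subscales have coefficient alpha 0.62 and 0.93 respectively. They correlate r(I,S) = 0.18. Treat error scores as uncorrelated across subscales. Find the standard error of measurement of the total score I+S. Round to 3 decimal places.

Var(total) = 493.6 + 64.6272 = 558.227.
True-score variance = 330.038 + 64.6272 = 394.666, so reliability = 0.7070.
Error variance = 558.227 − 394.666 = 163.562; SEM = √163.562 = 12.789.

12.789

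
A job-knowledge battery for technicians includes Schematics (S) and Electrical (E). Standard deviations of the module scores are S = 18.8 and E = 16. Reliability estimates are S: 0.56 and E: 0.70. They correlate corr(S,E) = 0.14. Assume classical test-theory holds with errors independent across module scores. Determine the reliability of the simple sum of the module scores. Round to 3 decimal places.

Var(S+E) = 18.8² + 16² + 2·[18.8·16·0.14] = 609.44 + 84.224 = 693.664.
With uncorrelated errors the cross-covariances are all true-score covariance, so they carry over unchanged; only the diagonal terms shrink to ρᵢσᵢ².
True-score variance = [18.8²·0.56 + 16²·0.70] + 84.224 = 377.126 + 84.224 = 461.35.
Reliability = 461.35 / 693.664 = 0.665.

0.665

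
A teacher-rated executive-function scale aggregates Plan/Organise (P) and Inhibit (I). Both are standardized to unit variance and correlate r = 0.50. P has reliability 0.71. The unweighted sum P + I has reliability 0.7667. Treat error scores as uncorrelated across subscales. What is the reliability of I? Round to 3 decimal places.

0.590

Var(P+I) = 2 + 2·0.50 = 3.000.
True-score variance = ρ_P + ρ_I + 2·0.50, so 0.7667 = (0.71 + ρ_I + 1.00) / 3.000.
ρ_I = 0.7667·3.000 − 0.71 − 1.00 = 0.590.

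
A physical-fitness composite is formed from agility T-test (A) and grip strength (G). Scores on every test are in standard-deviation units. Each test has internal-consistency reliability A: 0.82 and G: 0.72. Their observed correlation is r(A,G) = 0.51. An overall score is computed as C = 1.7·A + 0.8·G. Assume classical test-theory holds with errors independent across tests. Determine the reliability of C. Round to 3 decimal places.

0.858

Var(C) = 1.7² + 0.8² + 2·[1.36·0.51] = 3.53 + 1.3872 = 4.9172.
Because errors are independent across components, Cov(Tᵢ,Tⱼ) = Cov(Xᵢ,Xⱼ); the off-diagonal part of the true-score variance is the same as above.
True-score variance = [1.7²·0.82 + 0.8²·0.72] + 1.3872 = 2.8306 + 1.3872 = 4.2178.
Reliability = 4.2178 / 4.9172 = 0.858.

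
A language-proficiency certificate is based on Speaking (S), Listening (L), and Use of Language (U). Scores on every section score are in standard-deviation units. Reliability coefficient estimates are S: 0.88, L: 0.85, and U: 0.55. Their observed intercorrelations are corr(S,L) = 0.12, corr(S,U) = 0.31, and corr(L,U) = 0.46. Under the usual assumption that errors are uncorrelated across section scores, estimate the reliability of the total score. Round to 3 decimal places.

0.849

Var(S+L+U) = 3 + 2·[0.12 + 0.31 + 0.46] = 3 + 1.78 = 4.78.
Under uncorrelated errors the observed covariances equal the true-score covariances, so only the own-variance terms attenuate.
True-score variance = [0.88 + 0.85 + 0.55] + 1.78 = 2.28 + 1.78 = 4.06.
Reliability = 4.06 / 4.78 = 0.849.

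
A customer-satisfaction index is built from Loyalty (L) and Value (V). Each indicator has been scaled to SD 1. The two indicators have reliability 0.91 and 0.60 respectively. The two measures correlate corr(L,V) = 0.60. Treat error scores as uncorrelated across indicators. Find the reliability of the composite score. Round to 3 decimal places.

0.847

Var(L+V) = 2 + 2·[0.60] = 2 + 1.2 = 3.2.
With uncorrelated errors the cross-covariances are all true-score covariance, so they carry over unchanged; only the diagonal terms shrink to ρᵢσᵢ².
True-score variance = [0.91 + 0.60] + 1.2 = 1.51 + 1.2 = 2.71.
Reliability = 2.71 / 3.2 = 0.847.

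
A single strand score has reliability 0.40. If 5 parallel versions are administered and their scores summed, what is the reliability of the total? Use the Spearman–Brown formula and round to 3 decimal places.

0.769

ρ_k = kρ / (1 + (k−1)ρ) = 5·0.40 / (1 + 4·0.40) = 2.000 / 2.600 = 0.769.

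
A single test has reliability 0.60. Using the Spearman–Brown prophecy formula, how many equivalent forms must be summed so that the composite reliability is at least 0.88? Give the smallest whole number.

5

k ≥ ρ*(1−ρ₁)/(ρ₁(1−ρ*)) = 0.88·0.40 / (0.60·0.12) = 4.889.
Smallest integer k = 5.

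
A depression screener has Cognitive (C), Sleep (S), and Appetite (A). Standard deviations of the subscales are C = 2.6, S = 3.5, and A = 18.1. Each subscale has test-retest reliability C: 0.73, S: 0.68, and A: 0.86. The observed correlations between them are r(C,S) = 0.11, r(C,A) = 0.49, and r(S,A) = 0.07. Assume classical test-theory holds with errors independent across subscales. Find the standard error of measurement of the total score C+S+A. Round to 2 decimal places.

Var(total) = 346.62 + 56.9898 = 403.61.
True-score variance = 295.009 + 56.9898 = 351.999, so reliability = 0.8721.
Error variance = 403.61 − 351.999 = 51.6106; SEM = √51.6106 = 7.18.

7.18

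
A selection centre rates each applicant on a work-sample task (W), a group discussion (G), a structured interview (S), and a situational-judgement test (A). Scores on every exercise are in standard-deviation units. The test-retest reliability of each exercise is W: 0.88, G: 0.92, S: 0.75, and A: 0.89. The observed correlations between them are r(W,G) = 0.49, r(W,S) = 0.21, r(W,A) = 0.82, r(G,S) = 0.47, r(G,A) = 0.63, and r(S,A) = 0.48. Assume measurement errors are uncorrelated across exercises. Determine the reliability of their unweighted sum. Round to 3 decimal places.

0.945

Var(W+G+S+A) = 4 + 2·[0.49 + 0.21 + 0.82 + 0.47 + 0.63 + 0.48] = 4 + 6.2 = 10.2.
With uncorrelated errors the cross-covariances are all true-score covariance, so they carry over unchanged; only the diagonal terms shrink to ρᵢσᵢ².
True-score variance = [0.88 + 0.92 + 0.75 + 0.89] + 6.2 = 3.44 + 6.2 = 9.64.
Reliability = 9.64 / 10.2 = 0.945.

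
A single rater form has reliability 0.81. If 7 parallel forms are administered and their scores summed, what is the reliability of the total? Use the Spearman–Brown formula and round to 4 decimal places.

ρ_k = kρ / (1 + (k−1)ρ) = 7·0.81 / (1 + 6·0.81) = 5.670 / 5.860 = 0.9676.

0.9676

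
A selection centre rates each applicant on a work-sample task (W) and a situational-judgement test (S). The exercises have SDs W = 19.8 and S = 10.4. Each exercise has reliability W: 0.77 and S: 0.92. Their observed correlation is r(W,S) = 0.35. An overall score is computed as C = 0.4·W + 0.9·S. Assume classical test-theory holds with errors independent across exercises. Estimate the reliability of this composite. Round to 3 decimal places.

0.894

Var(C) = 0.4²·19.8² + 0.9²·10.4² + 2·[0.36·19.8·10.4·0.35] = 150.336 + 51.8918 = 202.228.
Under uncorrelated errors the observed covariances equal the true-score covariances, so only the own-variance terms attenuate.
True-score variance = [0.4²·19.8²·0.77 + 0.9²·10.4²·0.92] + 51.8918 = 128.9 + 51.8918 = 180.792.
Reliability = 180.792 / 202.228 = 0.894.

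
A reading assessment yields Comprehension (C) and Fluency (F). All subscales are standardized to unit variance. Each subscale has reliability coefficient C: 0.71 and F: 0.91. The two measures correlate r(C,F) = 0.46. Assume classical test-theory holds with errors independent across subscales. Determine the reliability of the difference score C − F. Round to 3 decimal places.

Var(C−F) = 1 + 1 − 2·0.46 = 2 − 0.92 = 1.08.
Under uncorrelated errors the observed covariances equal the true-score covariances, so only the own-variance terms attenuate.
True-score variance = [0.71 + 0.91] − 0.92 = 1.62 − 0.92 = 0.7.
Reliability = 0.7 / 1.08 = 0.648.

0.648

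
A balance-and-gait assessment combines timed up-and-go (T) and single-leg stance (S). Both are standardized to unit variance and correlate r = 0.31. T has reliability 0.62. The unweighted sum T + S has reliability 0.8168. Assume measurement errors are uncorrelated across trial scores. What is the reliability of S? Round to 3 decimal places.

0.900

Var(T+S) = 2 + 2·0.31 = 2.620.
True-score variance = ρ_T + ρ_S + 2·0.31, so 0.8168 = (0.62 + ρ_S + 0.62) / 2.620.
ρ_S = 0.8168·2.620 − 0.62 − 0.62 = 0.900.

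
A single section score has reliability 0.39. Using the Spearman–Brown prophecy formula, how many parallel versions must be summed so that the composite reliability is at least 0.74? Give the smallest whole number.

5

k ≥ ρ*(1−ρ₁)/(ρ₁(1−ρ*)) = 0.74·0.61 / (0.39·0.26) = 4.452.
Smallest integer k = 5.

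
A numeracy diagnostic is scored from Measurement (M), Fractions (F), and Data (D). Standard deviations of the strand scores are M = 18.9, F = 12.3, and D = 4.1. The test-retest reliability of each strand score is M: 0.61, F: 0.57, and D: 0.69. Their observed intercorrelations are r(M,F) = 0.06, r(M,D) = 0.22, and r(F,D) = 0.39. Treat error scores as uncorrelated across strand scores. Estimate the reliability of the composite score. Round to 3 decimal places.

Var(M+F+D) = 18.9² + 12.3² + 4.1² + 2·[18.9·12.3·0.06 + 18.9·4.1·0.22 + 12.3·4.1·0.39] = 525.31 + 101.327 = 626.637.
With uncorrelated errors the cross-covariances are all true-score covariance, so they carry over unchanged; only the diagonal terms shrink to ρᵢσᵢ².
True-score variance = [18.9²·0.61 + 12.3²·0.57 + 4.1²·0.69] + 101.327 = 315.732 + 101.327 = 417.06.
Reliability = 417.06 / 626.637 = 0.666.

0.666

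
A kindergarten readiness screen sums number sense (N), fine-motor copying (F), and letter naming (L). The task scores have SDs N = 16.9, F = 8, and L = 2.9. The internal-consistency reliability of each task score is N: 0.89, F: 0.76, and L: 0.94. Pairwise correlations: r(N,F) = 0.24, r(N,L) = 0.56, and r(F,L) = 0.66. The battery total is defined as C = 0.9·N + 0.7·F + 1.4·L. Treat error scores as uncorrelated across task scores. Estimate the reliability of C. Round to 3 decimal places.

Var(C) = 0.9²·16.9² + 0.7²·8² + 1.4²·2.9² + 2·[0.63·16.9·8·0.24 + 1.26·16.9·2.9·0.56 + 0.98·8·2.9·0.66] = 279.188 + 140.059 = 419.247.
Under uncorrelated errors the observed covariances equal the true-score covariances, so only the own-variance terms attenuate.
True-score variance = [0.9²·16.9²·0.89 + 0.7²·8²·0.76 + 1.4²·2.9²·0.94] + 140.059 = 245.224 + 140.059 = 385.283.
Reliability = 385.283 / 419.247 = 0.919.

0.919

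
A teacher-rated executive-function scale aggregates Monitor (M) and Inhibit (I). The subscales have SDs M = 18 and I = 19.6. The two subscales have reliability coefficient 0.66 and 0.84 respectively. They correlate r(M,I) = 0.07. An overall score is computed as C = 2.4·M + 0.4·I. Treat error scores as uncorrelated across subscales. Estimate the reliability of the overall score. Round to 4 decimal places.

Var(C) = 2.4²·18² + 0.4²·19.6² + 2·[0.96·18·19.6·0.07] = 1927.71 + 47.4163 = 1975.12.
With uncorrelated errors the cross-covariances are all true-score covariance, so they carry over unchanged; only the diagonal terms shrink to ρᵢσᵢ².
True-score variance = [2.4²·18²·0.66 + 0.4²·19.6²·0.84] + 47.4163 = 1283.35 + 47.4163 = 1330.77.
Reliability = 1330.77 / 1975.12 = 0.6738.

0.6738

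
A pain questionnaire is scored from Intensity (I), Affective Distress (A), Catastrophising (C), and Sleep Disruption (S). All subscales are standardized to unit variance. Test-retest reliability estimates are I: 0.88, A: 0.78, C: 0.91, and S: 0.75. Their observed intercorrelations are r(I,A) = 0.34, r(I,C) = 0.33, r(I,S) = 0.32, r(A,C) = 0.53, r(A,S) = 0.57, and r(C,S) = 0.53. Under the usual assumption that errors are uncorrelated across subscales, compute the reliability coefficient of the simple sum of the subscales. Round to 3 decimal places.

Var(I+A+C+S) = 4 + 2·[0.34 + 0.33 + 0.32 + 0.53 + 0.57 + 0.53] = 4 + 5.24 = 9.24.
Because errors are independent across components, Cov(Tᵢ,Tⱼ) = Cov(Xᵢ,Xⱼ); the off-diagonal part of the true-score variance is the same as above.
True-score variance = [0.88 + 0.78 + 0.91 + 0.75] + 5.24 = 3.32 + 5.24 = 8.56.
Reliability = 8.56 / 9.24 = 0.926.

0.926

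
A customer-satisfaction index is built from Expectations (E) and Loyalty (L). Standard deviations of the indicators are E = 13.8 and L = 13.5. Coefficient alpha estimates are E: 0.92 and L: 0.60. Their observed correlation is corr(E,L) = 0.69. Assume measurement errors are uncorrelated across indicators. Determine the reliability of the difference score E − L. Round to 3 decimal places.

0.238

Var(E−L) = 13.8² + 13.5² − 2·13.8·13.5·0.69 = 372.69 − 257.094 = 115.596.
Under uncorrelated errors the observed covariances equal the true-score covariances, so only the own-variance terms attenuate.
True-score variance = [13.8²·0.92 + 13.5²·0.60] − 257.094 = 284.555 − 257.094 = 27.4608.
Reliability = 27.4608 / 115.596 = 0.238.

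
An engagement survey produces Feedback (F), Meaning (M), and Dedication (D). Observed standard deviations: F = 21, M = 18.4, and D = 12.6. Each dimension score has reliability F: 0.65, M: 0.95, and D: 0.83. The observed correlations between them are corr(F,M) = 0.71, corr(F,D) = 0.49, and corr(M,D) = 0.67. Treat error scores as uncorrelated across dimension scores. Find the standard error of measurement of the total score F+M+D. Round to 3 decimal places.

14.081

Var(total) = 938.32 + 1118.66 = 2056.98.
True-score variance = 740.053 + 1118.66 = 1858.71, so reliability = 0.9036.
Error variance = 2056.98 − 1858.71 = 198.267; SEM = √198.267 = 14.081.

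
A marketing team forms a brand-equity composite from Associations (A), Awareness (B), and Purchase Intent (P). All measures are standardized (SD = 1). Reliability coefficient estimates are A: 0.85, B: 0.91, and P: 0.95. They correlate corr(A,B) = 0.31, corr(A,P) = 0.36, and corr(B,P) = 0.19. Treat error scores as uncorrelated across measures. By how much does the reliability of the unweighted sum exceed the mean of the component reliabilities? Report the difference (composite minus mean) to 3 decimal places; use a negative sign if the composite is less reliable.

Var(sum) = 3 + 1.72 = 4.72; true-score variance = 2.71 + 1.72 = 4.43; composite reliability = 0.9386.
Mean component reliability = 0.9033.
Difference = 0.9386 − 0.9033 = 0.035.

0.035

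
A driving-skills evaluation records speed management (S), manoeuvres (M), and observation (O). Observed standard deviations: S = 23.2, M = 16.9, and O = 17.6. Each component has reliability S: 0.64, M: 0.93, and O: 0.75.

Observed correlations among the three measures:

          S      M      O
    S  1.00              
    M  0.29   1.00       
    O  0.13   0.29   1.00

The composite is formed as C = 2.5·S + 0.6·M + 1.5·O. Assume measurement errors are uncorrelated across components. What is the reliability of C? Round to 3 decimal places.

Var(C) = 2.5²·23.2² + 0.6²·16.9² + 1.5²·17.6² + 2·[1.5·23.2·16.9·0.29 + 3.75·23.2·17.6·0.13 + 0.9·16.9·17.6·0.29] = 4163.78 + 894.485 = 5058.26.
Under uncorrelated errors the observed covariances equal the true-score covariances, so only the own-variance terms attenuate.
True-score variance = [2.5²·23.2²·0.64 + 0.6²·16.9²·0.93 + 1.5²·17.6²·0.75] + 894.485 = 2771.3 + 894.485 = 3665.79.
Reliability = 3665.79 / 5058.26 = 0.725.

0.725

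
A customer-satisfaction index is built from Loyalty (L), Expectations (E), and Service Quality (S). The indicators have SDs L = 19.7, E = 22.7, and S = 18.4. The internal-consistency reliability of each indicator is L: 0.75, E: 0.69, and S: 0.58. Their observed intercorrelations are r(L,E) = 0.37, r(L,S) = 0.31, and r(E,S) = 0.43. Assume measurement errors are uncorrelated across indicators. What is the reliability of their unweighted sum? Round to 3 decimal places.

Var(L+E+S) = 19.7² + 22.7² + 18.4² + 2·[19.7·22.7·0.37 + 19.7·18.4·0.31 + 22.7·18.4·0.43] = 1241.94 + 914.863 = 2156.8.
Because errors are independent across components, Cov(Tᵢ,Tⱼ) = Cov(Xᵢ,Xⱼ); the off-diagonal part of the true-score variance is the same as above.
True-score variance = [19.7²·0.75 + 22.7²·0.69 + 18.4²·0.58] + 914.863 = 842.982 + 914.863 = 1757.85.
Reliability = 1757.85 / 2156.8 = 0.815.

0.815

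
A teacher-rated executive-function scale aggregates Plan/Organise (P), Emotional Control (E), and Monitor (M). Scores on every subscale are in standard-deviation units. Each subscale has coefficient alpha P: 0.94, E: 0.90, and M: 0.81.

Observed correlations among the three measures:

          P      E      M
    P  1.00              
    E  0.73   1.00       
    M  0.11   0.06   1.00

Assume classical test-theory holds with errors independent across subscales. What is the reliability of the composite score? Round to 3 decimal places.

0.927

Var(P+E+M) = 3 + 2·[0.73 + 0.11 + 0.06] = 3 + 1.8 = 4.8.
With uncorrelated errors the cross-covariances are all true-score covariance, so they carry over unchanged; only the diagonal terms shrink to ρᵢσᵢ².
True-score variance = [0.94 + 0.90 + 0.81] + 1.8 = 2.65 + 1.8 = 4.45.
Reliability = 4.45 / 4.8 = 0.927.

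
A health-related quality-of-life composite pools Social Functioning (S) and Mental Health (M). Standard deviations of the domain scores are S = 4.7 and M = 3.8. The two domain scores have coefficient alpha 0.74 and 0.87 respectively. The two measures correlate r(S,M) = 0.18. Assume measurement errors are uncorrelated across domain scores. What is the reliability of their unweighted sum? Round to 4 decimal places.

Var(S+M) = 4.7² + 3.8² + 2·[4.7·3.8·0.18] = 36.53 + 6.4296 = 42.9596.
Because errors are independent across components, Cov(Tᵢ,Tⱼ) = Cov(Xᵢ,Xⱼ); the off-diagonal part of the true-score variance is the same as above.
True-score variance = [4.7²·0.74 + 3.8²·0.87] + 6.4296 = 28.9094 + 6.4296 = 35.339.
Reliability = 35.339 / 42.9596 = 0.8226.

0.8226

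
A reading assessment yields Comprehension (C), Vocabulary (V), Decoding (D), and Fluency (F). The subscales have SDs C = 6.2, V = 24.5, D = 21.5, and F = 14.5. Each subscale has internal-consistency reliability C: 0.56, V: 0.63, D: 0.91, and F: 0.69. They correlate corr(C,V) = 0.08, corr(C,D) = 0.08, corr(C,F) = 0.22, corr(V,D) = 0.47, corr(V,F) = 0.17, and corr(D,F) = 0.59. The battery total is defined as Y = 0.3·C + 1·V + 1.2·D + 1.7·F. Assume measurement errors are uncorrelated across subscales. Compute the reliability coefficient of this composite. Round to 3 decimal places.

Var(Y) = 0.3²·6.2² + 24.5² + 1.2²·21.5² + 1.7²·14.5² + 2·[0.3·6.2·24.5·0.08 + 0.36·6.2·21.5·0.08 + 0.51·6.2·14.5·0.22 + 1.2·24.5·21.5·0.47 + 1.7·24.5·14.5·0.17 + 2.04·21.5·14.5·0.59] = 1876.97 + 1585.1 = 3462.07.
Under uncorrelated errors the observed covariances equal the true-score covariances, so only the own-variance terms attenuate.
True-score variance = [0.3²·6.2²·0.56 + 24.5²·0.63 + 1.2²·21.5²·0.91 + 1.7²·14.5²·0.69] + 1585.1 = 1405.09 + 1585.1 = 2990.18.
Reliability = 2990.18 / 3462.07 = 0.864.

0.864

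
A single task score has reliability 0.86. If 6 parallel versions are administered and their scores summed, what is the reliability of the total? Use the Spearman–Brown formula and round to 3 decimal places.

ρ_k = kρ / (1 + (k−1)ρ) = 6·0.86 / (1 + 5·0.86) = 5.160 / 5.300 = 0.974.

0.974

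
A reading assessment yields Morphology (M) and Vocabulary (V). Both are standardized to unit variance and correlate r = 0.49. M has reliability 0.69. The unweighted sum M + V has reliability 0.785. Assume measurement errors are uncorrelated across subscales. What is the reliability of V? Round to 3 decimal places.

Var(M+V) = 2 + 2·0.49 = 2.980.
True-score variance = ρ_M + ρ_V + 2·0.49, so 0.785 = (0.69 + ρ_V + 0.98) / 2.980.
ρ_V = 0.785·2.980 − 0.69 − 0.98 = 0.669.

0.669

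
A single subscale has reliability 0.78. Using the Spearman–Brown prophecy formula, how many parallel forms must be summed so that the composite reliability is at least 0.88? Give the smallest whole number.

3

k ≥ ρ*(1−ρ₁)/(ρ₁(1−ρ*)) = 0.88·0.22 / (0.78·0.12) = 2.068.
Smallest integer k = 3.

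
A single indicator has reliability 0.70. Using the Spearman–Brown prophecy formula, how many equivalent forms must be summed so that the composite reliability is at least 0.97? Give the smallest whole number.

k ≥ ρ*(1−ρ₁)/(ρ₁(1−ρ*)) = 0.97·0.30 / (0.70·0.03) = 13.857.
Smallest integer k = 14.

14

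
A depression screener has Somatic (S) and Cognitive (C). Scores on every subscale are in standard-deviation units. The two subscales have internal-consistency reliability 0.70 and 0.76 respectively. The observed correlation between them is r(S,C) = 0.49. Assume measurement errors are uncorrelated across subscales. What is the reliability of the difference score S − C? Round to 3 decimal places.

0.471

Var(S−C) = 1 + 1 − 2·0.49 = 2 − 0.98 = 1.02.
Because errors are independent across components, Cov(Tᵢ,Tⱼ) = Cov(Xᵢ,Xⱼ); the off-diagonal part of the true-score variance is the same as above.
True-score variance = [0.70 + 0.76] − 0.98 = 1.46 − 0.98 = 0.48.
Reliability = 0.48 / 1.02 = 0.471.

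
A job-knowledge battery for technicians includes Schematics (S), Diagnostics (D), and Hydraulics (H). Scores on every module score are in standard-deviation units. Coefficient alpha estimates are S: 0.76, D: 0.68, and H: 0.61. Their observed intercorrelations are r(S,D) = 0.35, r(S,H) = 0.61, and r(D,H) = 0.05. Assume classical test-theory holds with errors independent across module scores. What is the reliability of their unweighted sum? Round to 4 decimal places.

Var(S+D+H) = 3 + 2·[0.35 + 0.61 + 0.05] = 3 + 2.02 = 5.02.
Because errors are independent across components, Cov(Tᵢ,Tⱼ) = Cov(Xᵢ,Xⱼ); the off-diagonal part of the true-score variance is the same as above.
True-score variance = [0.76 + 0.68 + 0.61] + 2.02 = 2.05 + 2.02 = 4.07.
Reliability = 4.07 / 5.02 = 0.8108.

0.8108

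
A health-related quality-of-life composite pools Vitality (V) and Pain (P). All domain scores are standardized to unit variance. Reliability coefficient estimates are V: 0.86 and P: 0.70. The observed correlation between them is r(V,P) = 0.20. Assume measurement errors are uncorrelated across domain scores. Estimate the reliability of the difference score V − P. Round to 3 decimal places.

0.725

Var(V−P) = 1 + 1 − 2·0.20 = 2 − 0.4 = 1.6.
With uncorrelated errors the cross-covariances are all true-score covariance, so they carry over unchanged; only the diagonal terms shrink to ρᵢσᵢ².
True-score variance = [0.86 + 0.70] − 0.4 = 1.56 − 0.4 = 1.16.
Reliability = 1.16 / 1.6 = 0.725.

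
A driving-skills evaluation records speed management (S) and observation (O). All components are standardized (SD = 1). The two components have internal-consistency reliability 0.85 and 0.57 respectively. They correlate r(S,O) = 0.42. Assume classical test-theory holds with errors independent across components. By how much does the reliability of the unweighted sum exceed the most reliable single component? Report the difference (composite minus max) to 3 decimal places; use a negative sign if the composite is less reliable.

Var(sum) = 2 + 0.84 = 2.84; true-score variance = 1.42 + 0.84 = 2.26; composite reliability = 0.7958.
Max component reliability = 0.8500.
Difference = 0.7958 − 0.8500 = -0.054.

-0.054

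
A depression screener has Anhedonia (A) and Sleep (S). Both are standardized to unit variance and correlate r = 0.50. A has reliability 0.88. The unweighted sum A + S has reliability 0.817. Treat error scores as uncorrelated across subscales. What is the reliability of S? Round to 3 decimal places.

0.571

Var(A+S) = 2 + 2·0.50 = 3.000.
True-score variance = ρ_A + ρ_S + 2·0.50, so 0.817 = (0.88 + ρ_S + 1.00) / 3.000.
ρ_S = 0.817·3.000 − 0.88 − 1.00 = 0.571.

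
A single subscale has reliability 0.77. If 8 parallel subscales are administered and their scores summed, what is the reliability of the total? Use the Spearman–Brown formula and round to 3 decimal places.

ρ_k = kρ / (1 + (k−1)ρ) = 8·0.77 / (1 + 7·0.77) = 6.160 / 6.390 = 0.964.

0.964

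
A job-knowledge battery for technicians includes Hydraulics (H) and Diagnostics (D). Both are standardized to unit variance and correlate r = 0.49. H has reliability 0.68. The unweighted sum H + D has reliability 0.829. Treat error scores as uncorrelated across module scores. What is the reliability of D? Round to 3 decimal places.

Var(H+D) = 2 + 2·0.49 = 2.980.
True-score variance = ρ_H + ρ_D + 2·0.49, so 0.829 = (0.68 + ρ_D + 0.98) / 2.980.
ρ_D = 0.829·2.980 − 0.68 − 0.98 = 0.810.

0.810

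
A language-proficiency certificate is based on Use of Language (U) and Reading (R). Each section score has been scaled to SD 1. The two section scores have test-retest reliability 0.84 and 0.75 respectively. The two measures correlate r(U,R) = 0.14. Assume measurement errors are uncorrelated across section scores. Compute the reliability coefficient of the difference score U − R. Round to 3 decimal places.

0.762

Var(U−R) = 1 + 1 − 2·0.14 = 2 − 0.28 = 1.72.
Under uncorrelated errors the observed covariances equal the true-score covariances, so only the own-variance terms attenuate.
True-score variance = [0.84 + 0.75] − 0.28 = 1.59 − 0.28 = 1.31.
Reliability = 1.31 / 1.72 = 0.762.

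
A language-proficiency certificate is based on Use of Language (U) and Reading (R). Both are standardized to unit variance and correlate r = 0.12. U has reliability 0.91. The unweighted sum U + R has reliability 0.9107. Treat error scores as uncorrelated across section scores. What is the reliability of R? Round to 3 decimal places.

Var(U+R) = 2 + 2·0.12 = 2.240.
True-score variance = ρ_U + ρ_R + 2·0.12, so 0.9107 = (0.91 + ρ_R + 0.24) / 2.240.
ρ_R = 0.9107·2.240 − 0.91 − 0.24 = 0.890.

0.890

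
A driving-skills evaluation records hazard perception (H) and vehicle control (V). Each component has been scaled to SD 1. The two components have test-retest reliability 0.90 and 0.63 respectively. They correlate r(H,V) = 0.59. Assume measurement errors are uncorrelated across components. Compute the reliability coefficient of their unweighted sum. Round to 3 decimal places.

0.852

Var(H+V) = 2 + 2·[0.59] = 2 + 1.18 = 3.18.
Under uncorrelated errors the observed covariances equal the true-score covariances, so only the own-variance terms attenuate.
True-score variance = [0.90 + 0.63] + 1.18 = 1.53 + 1.18 = 2.71.
Reliability = 2.71 / 3.18 = 0.852.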